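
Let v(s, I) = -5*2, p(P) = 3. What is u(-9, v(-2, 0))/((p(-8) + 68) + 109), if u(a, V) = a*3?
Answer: -3/20 ≈ -0.15000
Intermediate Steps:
v(s, I) = -10
u(a, V) = 3*a
u(-9, v(-2, 0))/((p(-8) + 68) + 109) = (3*(-9))/((3 + 68) + 109) = -27/(71 + 109) = -27/180 = -27*1/180 = -3/20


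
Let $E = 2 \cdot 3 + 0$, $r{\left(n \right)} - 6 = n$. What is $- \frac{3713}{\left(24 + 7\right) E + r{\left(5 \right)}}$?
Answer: $- \frac{3713}{197} \approx -18.848$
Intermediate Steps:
$r{\left(n \right)} = 6 + n$
$E = 6$ ($E = 6 + 0 = 6$)
$- \frac{3713}{\left(24 + 7\right) E + r{\left(5 \right)}} = - \frac{3713}{\left(24 + 7\right) 6 + \left(6 + 5\right)} = - \frac{3713}{31 \cdot 6 + 11} = - \frac{3713}{186 + 11} = - \frac{3713}{197}$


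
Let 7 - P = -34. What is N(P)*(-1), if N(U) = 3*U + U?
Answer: -164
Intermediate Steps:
P = 41 (P = 7 - 1*(-34) = 7 + 34 = 41)
N(U) = 4*U
N(P)*(-1) = (4*41)*(-1) = 164*(-1) = -164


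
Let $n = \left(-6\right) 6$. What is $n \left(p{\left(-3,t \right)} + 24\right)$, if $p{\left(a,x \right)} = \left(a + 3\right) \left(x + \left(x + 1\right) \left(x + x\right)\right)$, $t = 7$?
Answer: $-864$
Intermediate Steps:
$n = -36$
$p{\left(a,x \right)} = \left(3 + a\right) \left(x + 2 x \left(1 + x\right)\right)$ ($p{\left(a,x \right)} = \left(3 + a\right) \left(x + \left(1 + x\right) 2 x\right) = \left(3 + a\right) \left(x + 2 x \left(1 + x\right)\right)$)
$n \left(p{\left(-3,t \right)} + 24\right) = - 36 \left(7 \left(9 + 3 \left(-3\right) + 6 \cdot 7 + 2 \left(-3\right) 7\right) + 24\right) = - 36 \left(7 \left(9 - 9 + 42 - 42\right) + 24\right) = - 36 \left(7 \cdot 0 + 24\right) = - 36 \left(0 + 24\right) = \left(-36\right) 24 = -864$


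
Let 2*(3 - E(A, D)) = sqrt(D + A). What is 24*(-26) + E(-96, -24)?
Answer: -621 - I*sqrt(30) ≈ -621.0 - 5.4772*I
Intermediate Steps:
E(A, D) = 3 - sqrt(A + D)/2 (E(A, D) = 3 - sqrt(D + A)/2 = 3 - sqrt(A + D)/2)
24*(-26) + E(-96, -24) = 24*(-26) + (3 - sqrt(-96 - 24)/2) = -624 + (3 - I*sqrt(30)) = -621 - I*sqrt(30)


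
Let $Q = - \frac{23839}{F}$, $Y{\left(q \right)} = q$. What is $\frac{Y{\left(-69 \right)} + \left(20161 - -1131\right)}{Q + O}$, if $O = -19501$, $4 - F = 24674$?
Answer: $- \frac{523571410}{481065831} \approx -1.0884$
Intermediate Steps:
$F = -24670$ ($F = 4 - 24674 = -24670$)
$Q = \frac{23839}{24670}$ ($Q = - \frac{23839}{-24670} = \left(-23839\right) \left(- \frac{1}{24670}\right) = \frac{23839}{24670} \approx 0.96632$)
$\frac{Y{\left(-69 \right)} + \left(20161 - -1131\right)}{Q + O} = \frac{-69 + \left(20161 - -1131\right)}{\frac{23839}{24670} - 19501} = \frac{-69 + \left(20161 + 1131\right)}{- \frac{481065831}{24670}} = \left(-69 + 21292\right) \left(- \frac{24670}{481065831}\right) = 21223 \left(- \frac{24670}{481065831}\right) = - \frac{523571410}{481065831}$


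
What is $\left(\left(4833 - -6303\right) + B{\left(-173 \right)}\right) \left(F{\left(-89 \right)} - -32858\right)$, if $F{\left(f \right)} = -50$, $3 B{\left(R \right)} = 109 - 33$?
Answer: $366181024$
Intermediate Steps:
$B{\left(R \right)} = \frac{76}{3}$ ($B{\left(R \right)} = \frac{109 - 33}{3} = \frac{1}{3} \cdot 76 = \frac{76}{3}$)
$\left(\left(4833 - -6303\right) + B{\left(-173 \right)}\right) \left(F{\left(-89 \right)} - -32858\right) = \left(\left(4833 - -6303\right) + \frac{76}{3}\right) \left(-50 - -32858\right) = \left(\left(4833 + 6303\right) + \frac{76}{3}\right) \left(-50 + 32858\right) = \left(11136 + \frac{76}{3}\right) 32808 = \frac{33484}{3} \cdot 32808 = 366181024$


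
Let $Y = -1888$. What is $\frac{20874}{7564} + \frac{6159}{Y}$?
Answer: $- \frac{1794141}{3570208} \approx -0.50253$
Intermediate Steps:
$\frac{20874}{7564} + \frac{6159}{Y} = \frac{20874}{7564} + \frac{6159}{-1888} = 20874 \cdot \frac{1}{7564} + 6159 \left(- \frac{1}{1888}\right) = \frac{10437}{3782} - \frac{6159}{1888} = - \frac{1794141}{3570208}$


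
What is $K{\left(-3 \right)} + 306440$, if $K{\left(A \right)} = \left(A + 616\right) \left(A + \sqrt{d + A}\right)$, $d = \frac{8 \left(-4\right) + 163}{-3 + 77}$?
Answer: $304601 + \frac{613 i \sqrt{6734}}{74} \approx 3.046 \cdot 10^{5} + 679.78 i$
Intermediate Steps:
$d = \frac{131}{74}$ ($d = \frac{-32 + 163}{74} = 131 \cdot \frac{1}{74} = \frac{131}{74} \approx 1.7703$)
$K{\left(A \right)} = \left(616 + A\right) \left(A + \sqrt{\frac{131}{74} + A}\right)$ ($K{\left(A \right)} = \left(A + 616\right) \left(A + \sqrt{\frac{131}{74} + A}\right) = \left(616 + A\right) \left(A + \sqrt{\frac{131}{74} + A}\right)$)
$K{\left(-3 \right)} + 306440 = \left(\left(-3\right)^{2} + 616 \left(-3\right) + \frac{308 \sqrt{9694 + 5476 \left(-3\right)}}{37} + \frac{1}{74} \left(-3\right) \sqrt{9694 + 5476 \left(-3\right)}\right) + 306440 = \left(9 - 1848 + \frac{308 \sqrt{9694 - 16428}}{37} + \frac{1}{74} \left(-3\right) \sqrt{9694 - 16428}\right) + 306440 = \left(9 - 1848 + \frac{308 \sqrt{-6734}}{37} + \frac{1}{74} \left(-3\right) \sqrt{-6734}\right) + 306440 = \left(9 - 1848 + \frac{308 i \sqrt{6734}}{37} + \frac{1}{74} \left(-3\right) i \sqrt{6734}\right) + 306440 = \left(9 - 1848 + \frac{308 i \sqrt{6734}}{37} - \frac{3 i \sqrt{6734}}{74}\right) + 306440 = \left(-1839 + \frac{613 i \sqrt{6734}}{74}\right) + 306440 = 304601 + \frac{613 i \sqrt{6734}}{74}$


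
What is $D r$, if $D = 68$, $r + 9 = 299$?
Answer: $19720$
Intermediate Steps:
$r = 290$ ($r = -9 + 299 = 290$)
$D r = 68 \cdot 290 = 19720$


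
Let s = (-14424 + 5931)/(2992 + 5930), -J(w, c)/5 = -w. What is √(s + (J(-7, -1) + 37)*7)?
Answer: √115406070/2974 ≈ 3.6122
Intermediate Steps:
J(w, c) = 5*w (J(w, c) = -(-5)*w = 5*w)
s = -2831/2974 (s = -8493/8922 = -8493*1/8922 = -2831/2974 ≈ -0.95192)
√(s + (J(-7, -1) + 37)*7) = √(-2831/2974 + (5*(-7) + 37)*7) = √(-2831/2974 + (-35 + 37)*7) = √(-2831/2974 + 2*7) = √(-2831/2974 + 14) = √(38805/2974) = √115406070/2974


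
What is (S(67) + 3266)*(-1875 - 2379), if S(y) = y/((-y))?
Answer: -13889310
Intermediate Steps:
S(y) = -1 (S(y) = y*(-1/y) = -1)
(S(67) + 3266)*(-1875 - 2379) = (-1 + 3266)*(-1875 - 2379) = 3265*(-4254) = -13889310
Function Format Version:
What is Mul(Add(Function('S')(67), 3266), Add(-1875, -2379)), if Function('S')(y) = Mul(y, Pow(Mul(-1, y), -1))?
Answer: -13889310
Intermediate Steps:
Function('S')(y) = -1 (Function('S')(y) = Mul(y, Mul(-1, Pow(y, -1))) = -1)
Mul(Add(Function('S')(67), 3266), Add(-1875, -2379)) = Mul(Add(-1, 3266), Add(-1875, -2379)) = Mul(3265, -4254) = -13889310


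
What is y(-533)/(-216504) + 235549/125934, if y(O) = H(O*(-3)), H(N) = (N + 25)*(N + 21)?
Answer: -3893332517/378683538 ≈ -10.281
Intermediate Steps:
H(N) = (21 + N)*(25 + N) (H(N) = (25 + N)*(21 + N) = (21 + N)*(25 + N))
y(O) = 525 - 138*O + 9*O² (y(O) = 525 + (O*(-3))² + 46*(O*(-3)) = 525 + (-3*O)² + 46*(-3*O) = 525 + 9*O² - 138*O = 525 - 138*O + 9*O²)
y(-533)/(-216504) + 235549/125934 = (525 - 138*(-533) + 9*(-533)²)/(-216504) + 235549/125934 = (525 + 73554 + 9*284089)*(-1/216504) + 235549*(1/125934) = (525 + 73554 + 2556801)*(-1/216504) + 235549/125934 = 2630880*(-1/216504) + 235549/125934 = -36540/3007 + 235549/125934 = -3893332517/378683538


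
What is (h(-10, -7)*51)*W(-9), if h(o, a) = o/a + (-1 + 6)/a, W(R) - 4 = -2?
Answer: 510/7 ≈ 72.857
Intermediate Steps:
W(R) = 2 (W(R) = 4 - 2 = 2)
h(o, a) = 5/a + o/a (h(o, a) = o/a + 5/a = 5/a + o/a)
(h(-10, -7)*51)*W(-9) = (((5 - 10)/(-7))*51)*2 = (-1/7*(-5)*51)*2 = ((5/7)*51)*2 = (255/7)*2 = 510/7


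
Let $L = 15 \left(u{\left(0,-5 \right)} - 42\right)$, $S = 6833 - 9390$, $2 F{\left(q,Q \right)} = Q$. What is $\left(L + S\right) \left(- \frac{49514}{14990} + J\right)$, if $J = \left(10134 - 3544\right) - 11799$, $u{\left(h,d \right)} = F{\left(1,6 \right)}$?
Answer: $\frac{122746038104}{7495} \approx 1.6377 \cdot 10^{7}$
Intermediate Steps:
$F{\left(q,Q \right)} = \frac{Q}{2}$
$u{\left(h,d \right)} = 3$ ($u{\left(h,d \right)} = \frac{1}{2} \cdot 6 = 3$)
$S = -2557$ ($S = 6833 - 9390 = -2557$)
$J = -5209$ ($J = 6590 - 11799 = -5209$)
$L = -585$ ($L = 15 \left(3 - 42\right) = 15 \left(-39\right) = -585$)
$\left(L + S\right) \left(- \frac{49514}{14990} + J\right) = \left(-585 - 2557\right) \left(- \frac{49514}{14990} - 5209\right) = - 3142 \left(\left(-49514\right) \frac{1}{14990} - 5209\right) = - 3142 \left(- \frac{24757}{7495} - 5209\right) = \left(-3142\right) \left(- \frac{39066212}{7495}\right) = \frac{122746038104}{7495}$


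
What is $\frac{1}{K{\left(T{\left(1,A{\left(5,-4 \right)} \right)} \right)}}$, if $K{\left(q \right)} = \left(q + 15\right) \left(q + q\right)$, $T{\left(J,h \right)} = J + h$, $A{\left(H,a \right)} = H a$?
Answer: $\frac{1}{152} \approx 0.0065789$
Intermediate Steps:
$K{\left(q \right)} = 2 q \left(15 + q\right)$ ($K{\left(q \right)} = \left(15 + q\right) 2 q = 2 q \left(15 + q\right)$)
$\frac{1}{K{\left(T{\left(1,A{\left(5,-4 \right)} \right)} \right)}} = \frac{1}{2 \left(1 + 5 \left(-4\right)\right) \left(15 + \left(1 + 5 \left(-4\right)\right)\right)} = \frac{1}{2 \left(1 - 20\right) \left(15 + \left(1 - 20\right)\right)} = \frac{1}{2 \left(-19\right) \left(15 - 19\right)} = \frac{1}{2 \left(-19\right) \left(-4\right)} = \frac{1}{152}$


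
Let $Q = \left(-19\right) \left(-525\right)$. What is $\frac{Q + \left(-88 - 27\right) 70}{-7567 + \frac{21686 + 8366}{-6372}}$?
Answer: $- \frac{3066525}{12061744} \approx -0.25424$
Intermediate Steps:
$Q = 9975$
$\frac{Q + \left(-88 - 27\right) 70}{-7567 + \frac{21686 + 8366}{-6372}} = \frac{9975 + \left(-88 - 27\right) 70}{-7567 + \frac{21686 + 8366}{-6372}} = \frac{9975 - 8050}{-7567 + 30052 \left(- \frac{1}{6372}\right)} = \frac{9975 - 8050}{-7567 - \frac{7513}{1593}} = \frac{1925}{- \frac{12061744}{1593}} = 1925 \left(- \frac{1593}{12061744}\right) = - \frac{3066525}{12061744}$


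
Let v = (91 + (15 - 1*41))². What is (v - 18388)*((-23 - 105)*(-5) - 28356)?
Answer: 392541708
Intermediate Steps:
v = 4225 (v = (91 + (15 - 41))² = (91 - 26)² = 65² = 4225)
(v - 18388)*((-23 - 105)*(-5) - 28356) = (4225 - 18388)*((-23 - 105)*(-5) - 28356) = -14163*(-128*(-5) - 28356) = -14163*(640 - 28356) = -14163*(-27716) = 392541708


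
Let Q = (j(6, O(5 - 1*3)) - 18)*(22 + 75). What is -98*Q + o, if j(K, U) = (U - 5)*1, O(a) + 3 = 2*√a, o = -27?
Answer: 247129 - 19012*√2 ≈ 2.2024e+5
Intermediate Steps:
O(a) = -3 + 2*√a
j(K, U) = -5 + U (j(K, U) = (-5 + U)*1 = -5 + U)
Q = -2522 + 194*√2 (Q = ((-5 + (-3 + 2*√(5 - 1*3))) - 18)*(22 + 75) = ((-5 + (-3 + 2*√(5 - 3))) - 18)*97 = ((-5 + (-3 + 2*√2)) - 18)*97 = ((-8 + 2*√2) - 18)*97 = (-26 + 2*√2)*97 = -2522 + 194*√2 ≈ -2247.6)
-98*Q + o = -98*(-2522 + 194*√2) - 27 = (247156 - 19012*√2) - 27 = 247129 - 19012*√2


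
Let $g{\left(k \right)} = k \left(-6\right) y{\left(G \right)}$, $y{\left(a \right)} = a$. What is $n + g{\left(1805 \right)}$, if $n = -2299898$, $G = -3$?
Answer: $-2267408$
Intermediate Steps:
$g{\left(k \right)} = 18 k$ ($g{\left(k \right)} = k \left(-6\right) \left(-3\right) = - 6 k \left(-3\right) = 18 k$)
$n + g{\left(1805 \right)} = -2299898 + 18 \cdot 1805 = -2299898 + 32490 = -2267408$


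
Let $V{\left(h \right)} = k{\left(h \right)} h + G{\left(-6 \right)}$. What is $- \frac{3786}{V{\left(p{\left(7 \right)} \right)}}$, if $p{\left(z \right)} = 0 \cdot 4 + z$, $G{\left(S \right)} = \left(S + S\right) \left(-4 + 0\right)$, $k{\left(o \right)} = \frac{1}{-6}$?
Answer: $- \frac{22716}{281} \approx -80.84$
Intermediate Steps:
$k{\left(o \right)} = - \frac{1}{6}$
$G{\left(S \right)} = - 8 S$ ($G{\left(S \right)} = 2 S \left(-4\right) = - 8 S$)
$p{\left(z \right)} = z$ ($p{\left(z \right)} = 0 + z = z$)
$V{\left(h \right)} = 48 - \frac{h}{6}$ ($V{\left(h \right)} = - \frac{h}{6} - -48 = - \frac{h}{6} + 48 = 48 - \frac{h}{6}$)
$- \frac{3786}{V{\left(p{\left(7 \right)} \right)}} = - \frac{3786}{48 - \frac{7}{6}} = - \frac{3786}{\frac{281}{6}} = \left(-3786\right) \frac{6}{281} = - \frac{22716}{281}$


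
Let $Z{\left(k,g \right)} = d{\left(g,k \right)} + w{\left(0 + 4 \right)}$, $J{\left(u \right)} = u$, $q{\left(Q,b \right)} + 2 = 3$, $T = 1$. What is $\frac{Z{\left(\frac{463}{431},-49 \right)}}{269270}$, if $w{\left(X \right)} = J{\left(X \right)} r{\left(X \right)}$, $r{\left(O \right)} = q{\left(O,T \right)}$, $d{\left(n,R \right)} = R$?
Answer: $\frac{2187}{116055370} \approx 1.8844 \cdot 10^{-5}$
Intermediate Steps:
$q{\left(Q,b \right)} = 1$ ($q{\left(Q,b \right)} = -2 + 3 = 1$)
$r{\left(O \right)} = 1$
$w{\left(X \right)} = X$ ($w{\left(X \right)} = X 1 = X$)
$Z{\left(k,g \right)} = 4 + k$ ($Z{\left(k,g \right)} = k + \left(0 + 4\right) = k + 4 = 4 + k$)
$\frac{Z{\left(\frac{463}{431},-49 \right)}}{269270} = \frac{4 + \frac{463}{431}}{269270} = \left(4 + 463 \cdot \frac{1}{431}\right) \frac{1}{269270} = \left(4 + \frac{463}{431}\right) \frac{1}{269270} = \frac{2187}{431} \cdot \frac{1}{269270} = \frac{2187}{116055370}$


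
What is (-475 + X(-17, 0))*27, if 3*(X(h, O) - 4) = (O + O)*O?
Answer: -12717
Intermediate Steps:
X(h, O) = 4 + 2*O²/3 (X(h, O) = 4 + ((O + O)*O)/3 = 4 + ((2*O)*O)/3 = 4 + (2*O²)/3 = 4 + 2*O²/3)
(-475 + X(-17, 0))*27 = (-475 + (4 + (⅔)*0²))*27 = (-475 + (4 + (⅔)*0))*27 = (-475 + (4 + 0))*27 = (-475 + 4)*27 = -471*27 = -12717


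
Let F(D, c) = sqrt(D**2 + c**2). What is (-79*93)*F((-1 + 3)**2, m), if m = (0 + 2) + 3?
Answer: -7347*sqrt(41) ≈ -47044.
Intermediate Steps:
m = 5 (m = 2 + 3 = 5)
(-79*93)*F((-1 + 3)**2, m) = (-79*93)*sqrt(((-1 + 3)**2)**2 + 5**2) = -7347*sqrt((2**2)**2 + 25) = -7347*sqrt(4**2 + 25) = -7347*sqrt(16 + 25) = -7347*sqrt(41)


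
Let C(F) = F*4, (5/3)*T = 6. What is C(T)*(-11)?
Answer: -792/5 ≈ -158.40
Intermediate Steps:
T = 18/5 (T = (⅗)*6 = 18/5 ≈ 3.6000)
C(F) = 4*F
C(T)*(-11) = (4*(18/5))*(-11) = (72/5)*(-11) = -792/5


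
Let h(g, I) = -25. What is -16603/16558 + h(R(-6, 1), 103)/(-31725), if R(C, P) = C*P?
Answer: -21052649/21012102 ≈ -1.0019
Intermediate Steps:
-16603/16558 + h(R(-6, 1), 103)/(-31725) = -16603/16558 - 25/(-31725) = -16603*1/16558 - 25*(-1/31725) = -16603/16558 + 1/1269 = -21052649/21012102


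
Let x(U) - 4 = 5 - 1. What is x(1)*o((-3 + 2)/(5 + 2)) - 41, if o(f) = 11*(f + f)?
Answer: -463/7 ≈ -66.143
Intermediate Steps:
o(f) = 22*f (o(f) = 11*(2*f) = 22*f)
x(U) = 8 (x(U) = 4 + (5 - 1) = 4 + 4 = 8)
x(1)*o((-3 + 2)/(5 + 2)) - 41 = 8*(22*((-3 + 2)/(5 + 2))) - 41 = 8*(22*(-1/7)) - 41 = 8*(-22/7) - 41 = -176/7 - 41 = -463/7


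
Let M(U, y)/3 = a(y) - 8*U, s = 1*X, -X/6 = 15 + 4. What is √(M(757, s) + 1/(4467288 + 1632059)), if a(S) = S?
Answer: I*√688609646120731243/6099347 ≈ 136.05*I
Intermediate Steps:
X = -114 (X = -6*(15 + 4) = -6*19 = -114)
s = -114 (s = 1*(-114) = -114)
M(U, y) = -24*U + 3*y (M(U, y) = 3*(y - 8*U) = -24*U + 3*y)
√(M(757, s) + 1/(4467288 + 1632059)) = √((-24*757 + 3*(-114)) + 1/(4467288 + 1632059)) = √((-18168 - 342) + 1/6099347) = √(-18510 + 1/6099347) = √(-112898912969/6099347) = I*√688609646120731243/6099347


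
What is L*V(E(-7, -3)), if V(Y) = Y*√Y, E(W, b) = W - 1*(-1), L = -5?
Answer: 30*I*√6 ≈ 73.485*I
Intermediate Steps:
E(W, b) = 1 + W (E(W, b) = W + 1 = 1 + W)
V(Y) = Y^(3/2)
L*V(E(-7, -3)) = -5*(1 - 7)^(3/2) = -(-30)*I*√6 = 30*I*√6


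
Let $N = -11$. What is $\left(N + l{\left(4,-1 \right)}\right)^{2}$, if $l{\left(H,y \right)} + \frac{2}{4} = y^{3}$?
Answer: $\frac{625}{4} \approx 156.25$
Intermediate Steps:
$l{\left(H,y \right)} = - \frac{1}{2} + y^{3}$
$\left(N + l{\left(4,-1 \right)}\right)^{2} = \left(-11 + \left(- \frac{1}{2} + \left(-1\right)^{3}\right)\right)^{2} = \left(-11 - \frac{3}{2}\right)^{2} = \left(- \frac{25}{2}\right)^{2} = \frac{625}{4}$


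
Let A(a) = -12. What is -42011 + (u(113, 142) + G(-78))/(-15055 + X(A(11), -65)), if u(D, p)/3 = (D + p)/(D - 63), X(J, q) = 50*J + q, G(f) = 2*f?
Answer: -2201375931/52400 ≈ -42011.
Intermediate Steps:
X(J, q) = q + 50*J
u(D, p) = 3*(D + p)/(-63 + D) (u(D, p) = 3*((D + p)/(D - 63)) = 3*((D + p)/(-63 + D)) = 3*(D + p)/(-63 + D))
-42011 + (u(113, 142) + G(-78))/(-15055 + X(A(11), -65)) = -42011 + (3*(113 + 142)/(-63 + 113) + 2*(-78))/(-15055 + (-65 + 50*(-12))) = -42011 + (3*255/50 - 156)/(-15055 + (-65 - 600)) = -42011 + (3*(1/50)*255 - 156)/(-15055 - 665) = -42011 + (153/10 - 156)/(-15720) = -42011 - 1407/10*(-1/15720) = -42011 + 469/52400 = -2201375931/52400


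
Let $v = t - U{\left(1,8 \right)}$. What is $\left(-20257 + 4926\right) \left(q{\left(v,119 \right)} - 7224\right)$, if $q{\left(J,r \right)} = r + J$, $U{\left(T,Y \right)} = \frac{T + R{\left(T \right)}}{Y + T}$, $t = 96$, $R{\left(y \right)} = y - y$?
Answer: $\frac{967110142}{9} \approx 1.0746 \cdot 10^{8}$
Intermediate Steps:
$R{\left(y \right)} = 0$
$U{\left(T,Y \right)} = \frac{T}{T + Y}$ ($U{\left(T,Y \right)} = \frac{T + 0}{Y + T} = \frac{T}{T + Y}$)
$v = \frac{863}{9}$ ($v = 96 - 1 \frac{1}{1 + 8} = 96 - 1 \cdot \frac{1}{9} = 96 - \frac{1}{9} = \frac{863}{9} \approx 95.889$)
$q{\left(J,r \right)} = J + r$
$\left(-20257 + 4926\right) \left(q{\left(v,119 \right)} - 7224\right) = \left(-20257 + 4926\right) \left(\left(\frac{863}{9} + 119\right) - 7224\right) = - 15331 \left(\frac{1934}{9} - 7224\right) = \left(-15331\right) \left(- \frac{63082}{9}\right) = \frac{967110142}{9}$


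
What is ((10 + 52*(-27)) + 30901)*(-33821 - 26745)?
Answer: -1787120962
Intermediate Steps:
((10 + 52*(-27)) + 30901)*(-33821 - 26745) = ((10 - 1404) + 30901)*(-60566) = (-1394 + 30901)*(-60566) = 29507*(-60566) = -1787120962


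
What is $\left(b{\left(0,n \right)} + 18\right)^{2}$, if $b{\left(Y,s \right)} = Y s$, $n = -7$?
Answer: $324$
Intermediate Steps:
$\left(b{\left(0,n \right)} + 18\right)^{2} = \left(0 \left(-7\right) + 18\right)^{2} = \left(0 + 18\right)^{2} = 18^{2} = 324$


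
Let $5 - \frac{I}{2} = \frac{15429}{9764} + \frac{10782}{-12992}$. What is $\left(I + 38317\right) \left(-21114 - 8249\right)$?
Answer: $- \frac{8922201923753773}{7928368} \approx -1.1254 \cdot 10^{9}$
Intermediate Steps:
$I = \frac{67386415}{7928368}$ ($I = 10 - 2 \left(\frac{15429}{9764} + \frac{10782}{-12992}\right) = 10 - 2 \left(15429 \cdot \frac{1}{9764} + 10782 \left(- \frac{1}{12992}\right)\right) = 10 - 2 \left(\frac{15429}{9764} - \frac{5391}{6496}\right) = 10 - \frac{11897265}{7928368} = \frac{67386415}{7928368} \approx 8.4994$)
$\left(I + 38317\right) \left(-21114 - 8249\right) = \left(\frac{67386415}{7928368} + 38317\right) \left(-21114 - 8249\right) = \frac{303858663071 \left(-21114 - 8249\right)}{7928368} = \frac{303858663071}{7928368} \left(-29363\right) = - \frac{8922201923753773}{7928368}$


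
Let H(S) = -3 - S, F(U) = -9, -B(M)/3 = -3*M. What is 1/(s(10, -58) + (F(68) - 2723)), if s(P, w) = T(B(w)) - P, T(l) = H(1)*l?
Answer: -1/654 ≈ -0.0015291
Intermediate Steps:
B(M) = 9*M (B(M) = -(-9)*M = 9*M)
T(l) = -4*l (T(l) = (-3 - 1*1)*l = (-3 - 1)*l = -4*l)
s(P, w) = -P - 36*w (s(P, w) = -36*w - P = -P - 36*w)
1/(s(10, -58) + (F(68) - 2723)) = 1/((-1*10 - 36*(-58)) + (-9 - 2723)) = 1/((-10 + 2088) - 2732) = 1/(2078 - 2732) = 1/(-654) = -1/654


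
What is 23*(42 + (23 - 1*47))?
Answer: 414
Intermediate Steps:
23*(42 + (23 - 1*47)) = 23*(42 + (23 - 47)) = 23*(42 - 24) = 23*18 = 414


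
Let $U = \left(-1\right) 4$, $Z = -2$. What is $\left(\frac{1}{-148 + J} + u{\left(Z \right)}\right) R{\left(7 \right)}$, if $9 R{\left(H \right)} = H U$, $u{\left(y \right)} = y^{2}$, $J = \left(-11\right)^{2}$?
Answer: $- \frac{2996}{243} \approx -12.329$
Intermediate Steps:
$J = 121$
$U = -4$
$R{\left(H \right)} = - \frac{4 H}{9}$ ($R{\left(H \right)} = \frac{H \left(-4\right)}{9} = \frac{\left(-4\right) H}{9} = - \frac{4 H}{9}$)
$\left(\frac{1}{-148 + J} + u{\left(Z \right)}\right) R{\left(7 \right)} = \left(\frac{1}{-148 + 121} + \left(-2\right)^{2}\right) \left(\left(- \frac{4}{9}\right) 7\right) = \left(\frac{1}{-27} + 4\right) \left(- \frac{28}{9}\right) = \left(- \frac{1}{27} + 4\right) \left(- \frac{28}{9}\right) = \frac{107}{27} \left(- \frac{28}{9}\right) = - \frac{2996}{243}$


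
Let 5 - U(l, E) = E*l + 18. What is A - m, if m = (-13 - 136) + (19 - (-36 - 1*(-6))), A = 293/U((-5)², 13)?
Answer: 33507/338 ≈ 99.133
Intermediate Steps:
U(l, E) = -13 - E*l (U(l, E) = 5 - (E*l + 18) = 5 - (18 + E*l) = 5 + (-18 - E*l) = -13 - E*l)
A = -293/338 (A = 293/(-13 - 1*13*(-5)²) = 293/(-13 - 1*13*25) = 293/(-13 - 325) = 293/(-338) = 293*(-1/338) = -293/338 ≈ -0.86686)
m = -100 (m = -149 + (19 - (-36 + 6)) = -149 + (19 - 1*(-30)) = -149 + (19 + 30) = -149 + 49 = -100)
A - m = -293/338 - 1*(-100) = -293/338 + 100 = 33507/338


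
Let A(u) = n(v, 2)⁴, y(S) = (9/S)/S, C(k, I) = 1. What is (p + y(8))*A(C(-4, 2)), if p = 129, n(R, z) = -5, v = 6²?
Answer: 5165625/64 ≈ 80713.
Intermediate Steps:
y(S) = 9/S²
v = 36
A(u) = 625 (A(u) = (-5)⁴ = 625)
(p + y(8))*A(C(-4, 2)) = (129 + 9/8²)*625 = (129 + 9*(1/64))*625 = (129 + 9/64)*625 = (8265/64)*625 = 5165625/64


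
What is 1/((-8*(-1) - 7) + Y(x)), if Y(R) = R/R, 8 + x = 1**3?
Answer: 1/2 ≈ 0.50000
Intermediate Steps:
x = -7 (x = -8 + 1**3 = -8 + 1 = -7)
Y(R) = 1
1/((-8*(-1) - 7) + Y(x)) = 1/((-8*(-1) - 7) + 1) = 1/((8 - 7) + 1) = 1/(1 + 1) = 1/2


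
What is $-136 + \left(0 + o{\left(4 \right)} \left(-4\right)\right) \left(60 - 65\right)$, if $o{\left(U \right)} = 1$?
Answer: $-116$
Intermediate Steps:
$-136 + \left(0 + o{\left(4 \right)} \left(-4\right)\right) \left(60 - 65\right) = -136 + \left(0 + 1 \left(-4\right)\right) \left(60 - 65\right) = -136 + \left(0 - 4\right) \left(60 - 65\right) = -136 - -20 = -136 + 20 = -116$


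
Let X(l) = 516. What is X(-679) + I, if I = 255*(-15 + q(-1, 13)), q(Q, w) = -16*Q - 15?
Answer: -3054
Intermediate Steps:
q(Q, w) = -15 - 16*Q
I = -3570 (I = 255*(-15 + (-15 - 16*(-1))) = 255*(-15 + (-15 + 16)) = 255*(-15 + 1) = 255*(-14) = -3570)
X(-679) + I = 516 - 3570 = -3054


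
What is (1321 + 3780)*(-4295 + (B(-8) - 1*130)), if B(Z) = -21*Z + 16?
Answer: -21633341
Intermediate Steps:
B(Z) = 16 - 21*Z
(1321 + 3780)*(-4295 + (B(-8) - 1*130)) = (1321 + 3780)*(-4295 + ((16 - 21*(-8)) - 1*130)) = 5101*(-4295 + ((16 + 168) - 130)) = 5101*(-4295 + (184 - 130)) = 5101*(-4295 + 54) = 5101*(-4241) = -21633341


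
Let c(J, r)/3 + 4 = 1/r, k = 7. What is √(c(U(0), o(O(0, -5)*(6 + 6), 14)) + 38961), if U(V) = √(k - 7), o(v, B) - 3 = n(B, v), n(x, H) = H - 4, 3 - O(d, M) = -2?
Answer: √135581646/59 ≈ 197.36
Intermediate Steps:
O(d, M) = 5 (O(d, M) = 3 - 1*(-2) = 3 + 2 = 5)
n(x, H) = -4 + H
o(v, B) = -1 + v (o(v, B) = 3 + (-4 + v) = -1 + v)
U(V) = 0 (U(V) = √(7 - 7) = √0 = 0)
c(J, r) = -12 + 3/r
√(c(U(0), o(O(0, -5)*(6 + 6), 14)) + 38961) = √((-12 + 3/(-1 + 5*(6 + 6))) + 38961) = √((-12 + 3/(-1 + 5*12)) + 38961) = √((-12 + 3/(-1 + 60)) + 38961) = √((-12 + 3/59) + 38961) = √(-705/59 + 38961) = √(2297994/59) = √135581646/59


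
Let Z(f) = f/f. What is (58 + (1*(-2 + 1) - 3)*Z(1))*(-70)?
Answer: -3780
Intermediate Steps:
Z(f) = 1
(58 + (1*(-2 + 1) - 3)*Z(1))*(-70) = (58 + (1*(-2 + 1) - 3)*1)*(-70) = (58 + (1*(-1) - 3)*1)*(-70) = (58 + (-1 - 3)*1)*(-70) = (58 - 4*1)*(-70) = (58 - 4)*(-70) = 54*(-70) = -3780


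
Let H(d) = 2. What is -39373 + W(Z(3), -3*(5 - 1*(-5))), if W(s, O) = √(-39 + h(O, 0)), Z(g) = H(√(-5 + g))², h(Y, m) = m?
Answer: -39373 + I*√39 ≈ -39373.0 + 6.245*I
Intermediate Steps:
Z(g) = 4 (Z(g) = 2² = 4)
W(s, O) = I*√39 (W(s, O) = √(-39 + 0) = √(-39) = I*√39)
-39373 + W(Z(3), -3*(5 - 1*(-5))) = -39373 + I*√39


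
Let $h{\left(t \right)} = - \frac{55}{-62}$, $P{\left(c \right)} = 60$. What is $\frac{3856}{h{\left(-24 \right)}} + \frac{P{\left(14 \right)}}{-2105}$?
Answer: $\frac{100648652}{23155} \approx 4346.7$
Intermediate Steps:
$h{\left(t \right)} = \frac{55}{62}$ ($h{\left(t \right)} = \left(-55\right) \left(- \frac{1}{62}\right) = \frac{55}{62}$)
$\frac{3856}{h{\left(-24 \right)}} + \frac{P{\left(14 \right)}}{-2105} = \frac{3856}{\frac{55}{62}} + \frac{60}{-2105} = 3856 \cdot \frac{62}{55} + 60 \left(- \frac{1}{2105}\right) = \frac{239072}{55} - \frac{12}{421} = \frac{100648652}{23155}$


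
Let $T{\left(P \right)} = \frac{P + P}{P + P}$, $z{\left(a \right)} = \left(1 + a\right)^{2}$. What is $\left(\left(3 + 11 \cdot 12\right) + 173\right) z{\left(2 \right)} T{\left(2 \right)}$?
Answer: $2772$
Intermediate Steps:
$T{\left(P \right)} = 1$ ($T{\left(P \right)} = \frac{2 P}{2 P} = 2 P \frac{1}{2 P} = 1$)
$\left(\left(3 + 11 \cdot 12\right) + 173\right) z{\left(2 \right)} T{\left(2 \right)} = \left(\left(3 + 11 \cdot 12\right) + 173\right) \left(1 + 2\right)^{2} \cdot 1 = \left(\left(3 + 132\right) + 173\right) 3^{2} \cdot 1 = \left(135 + 173\right) 9 \cdot 1 = 308 \cdot 9 = 2772$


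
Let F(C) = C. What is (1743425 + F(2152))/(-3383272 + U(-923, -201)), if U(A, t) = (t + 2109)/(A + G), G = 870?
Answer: -1745577/3383308 ≈ -0.51594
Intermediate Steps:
U(A, t) = (2109 + t)/(870 + A) (U(A, t) = (t + 2109)/(A + 870) = (2109 + t)/(870 + A))
(1743425 + F(2152))/(-3383272 + U(-923, -201)) = (1743425 + 2152)/(-3383272 + (2109 - 201)/(870 - 923)) = 1745577/(-3383272 + 1908/(-53)) = 1745577/(-3383272 - 1/53*1908) = 1745577/(-3383272 - 36) = 1745577/(-3383308) = 1745577*(-1/3383308) = -1745577/3383308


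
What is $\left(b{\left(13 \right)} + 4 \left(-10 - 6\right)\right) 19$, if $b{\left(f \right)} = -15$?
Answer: $-1501$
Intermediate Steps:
$\left(b{\left(13 \right)} + 4 \left(-10 - 6\right)\right) 19 = \left(-15 + 4 \left(-10 - 6\right)\right) 19 = \left(-15 + 4 \left(-16\right)\right) 19 = \left(-15 - 64\right) 19 = \left(-79\right) 19 = -1501$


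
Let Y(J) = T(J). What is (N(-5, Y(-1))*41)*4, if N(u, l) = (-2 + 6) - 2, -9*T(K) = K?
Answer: 328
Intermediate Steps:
T(K) = -K/9
Y(J) = -J/9
N(u, l) = 2 (N(u, l) = 4 - 2 = 2)
(N(-5, Y(-1))*41)*4 = (2*41)*4 = 82*4 = 328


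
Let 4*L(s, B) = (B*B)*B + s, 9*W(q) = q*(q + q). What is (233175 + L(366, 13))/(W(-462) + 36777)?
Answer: 935263/336836 ≈ 2.7766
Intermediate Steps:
W(q) = 2*q²/9 (W(q) = (q*(q + q))/9 = (q*(2*q))/9 = (2*q²)/9 = 2*q²/9)
L(s, B) = s/4 + B³/4 (L(s, B) = ((B*B)*B + s)/4 = (B²*B + s)/4 = (B³ + s)/4 = (s + B³)/4 = s/4 + B³/4)
(233175 + L(366, 13))/(W(-462) + 36777) = (233175 + ((¼)*366 + (¼)*13³))/((2/9)*(-462)² + 36777) = (233175 + (183/2 + (¼)*2197))/((2/9)*213444 + 36777) = (233175 + (183/2 + 2197/4))/(47432 + 36777) = (233175 + 2563/4)/84209 = (935263/4)*(1/84209) = 935263/336836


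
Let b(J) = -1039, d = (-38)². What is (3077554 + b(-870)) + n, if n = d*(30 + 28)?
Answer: 3160267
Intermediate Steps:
d = 1444
n = 83752 (n = 1444*(30 + 28) = 1444*58 = 83752)
(3077554 + b(-870)) + n = (3077554 - 1039) + 83752 = 3076515 + 83752 = 3160267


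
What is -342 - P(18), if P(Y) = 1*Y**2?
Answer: -666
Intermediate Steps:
P(Y) = Y**2
-342 - P(18) = -342 - 1*18**2 = -342 - 1*324 = -342 - 324 = -666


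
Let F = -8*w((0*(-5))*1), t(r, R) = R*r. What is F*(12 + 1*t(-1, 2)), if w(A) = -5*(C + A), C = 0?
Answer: 0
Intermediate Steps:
w(A) = -5*A (w(A) = -5*(0 + A) = -5*A)
F = 0 (F = -(-40)*(0*(-5))*1 = -(-40)*0*1 = -(-40)*0 = -8*0 = 0)
F*(12 + 1*t(-1, 2)) = 0*(12 + 1*(2*(-1))) = 0*(12 + 1*(-2)) = 0*(12 - 2) = 0*10 = 0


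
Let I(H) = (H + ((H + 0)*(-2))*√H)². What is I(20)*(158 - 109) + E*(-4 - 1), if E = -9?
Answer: 1587645 - 156800*√5 ≈ 1.2370e+6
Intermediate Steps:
I(H) = (H - 2*H^(3/2))² (I(H) = (H + (H*(-2))*√H)² = (H + (-2*H)*√H)² = (H - 2*H^(3/2))²)
I(20)*(158 - 109) + E*(-4 - 1) = (-1*20 + 2*20^(3/2))²*(158 - 109) - 9*(-4 - 1) = (-20 + 2*(40*√5))²*49 - 9*(-5) = (-20 + 80*√5)²*49 + 45 = 49*(-20 + 80*√5)² + 45 = 45 + 49*(-20 + 80*√5)²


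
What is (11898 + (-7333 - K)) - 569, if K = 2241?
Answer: 1755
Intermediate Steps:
(11898 + (-7333 - K)) - 569 = (11898 + (-7333 - 1*2241)) - 569 = (11898 + (-7333 - 2241)) - 569 = (11898 - 9574) - 569 = 2324 - 569 = 1755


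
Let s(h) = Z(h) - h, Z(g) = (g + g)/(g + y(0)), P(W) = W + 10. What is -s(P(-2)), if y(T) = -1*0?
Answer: 6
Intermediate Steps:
y(T) = 0
P(W) = 10 + W
Z(g) = 2 (Z(g) = (g + g)/(g + 0) = (2*g)/g = 2)
s(h) = 2 - h
-s(P(-2)) = -(2 - (10 - 2)) = -(2 - 1*8) = -(2 - 8) = -1*(-6) = 6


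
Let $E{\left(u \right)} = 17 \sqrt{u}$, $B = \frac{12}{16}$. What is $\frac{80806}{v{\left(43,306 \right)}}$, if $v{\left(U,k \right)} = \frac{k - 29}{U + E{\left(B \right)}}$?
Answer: $\frac{3474658}{277} + \frac{686851 \sqrt{3}}{277} \approx 16839.0$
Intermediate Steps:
$B = \frac{3}{4}$ ($B = 12 \cdot \frac{1}{16} = \frac{3}{4} \approx 0.75$)
$v{\left(U,k \right)} = \frac{-29 + k}{U + \frac{17 \sqrt{3}}{2}}$ ($v{\left(U,k \right)} = \frac{k - 29}{U + 17 \sqrt{\frac{3}{4}}} = \frac{-29 + k}{U + 17 \frac{\sqrt{3}}{2}} = \frac{-29 + k}{U + \frac{17 \sqrt{3}}{2}}$)
$\frac{80806}{v{\left(43,306 \right)}} = \frac{80806}{2 \frac{1}{2 \cdot 43 + 17 \sqrt{3}} \left(-29 + 306\right)} = \frac{80806}{2 \frac{1}{86 + 17 \sqrt{3}} \cdot 277} = \frac{80806}{554 \frac{1}{86 + 17 \sqrt{3}}} = 80806 \left(\frac{43}{277} + \frac{17 \sqrt{3}}{554}\right) = \frac{3474658}{277} + \frac{686851 \sqrt{3}}{277}$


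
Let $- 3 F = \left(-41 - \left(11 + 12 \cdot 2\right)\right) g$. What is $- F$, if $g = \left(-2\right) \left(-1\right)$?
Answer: $- \frac{152}{3} \approx -50.667$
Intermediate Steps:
$g = 2$
$F = \frac{152}{3}$ ($F = - \frac{\left(-41 - \left(11 + 12 \cdot 2\right)\right) 2}{3} = - \frac{\left(-41 - 35\right) 2}{3} = - \frac{\left(-76\right) 2}{3} = \left(- \frac{1}{3}\right) \left(-152\right) = \frac{152}{3} \approx 50.667$)
$- F = \left(-1\right) \frac{152}{3} = - \frac{152}{3}$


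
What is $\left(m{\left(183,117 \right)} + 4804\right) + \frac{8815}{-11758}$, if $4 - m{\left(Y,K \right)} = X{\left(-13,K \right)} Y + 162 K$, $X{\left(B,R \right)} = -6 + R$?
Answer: $- \frac{405177737}{11758} \approx -34460.0$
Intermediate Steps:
$m{\left(Y,K \right)} = 4 - 162 K - Y \left(-6 + K\right)$ ($m{\left(Y,K \right)} = 4 - \left(\left(-6 + K\right) Y + 162 K\right) = 4 - \left(Y \left(-6 + K\right) + 162 K\right) = 4 - \left(162 K + Y \left(-6 + K\right)\right) = 4 - 162 K - Y \left(-6 + K\right)$)
$\left(m{\left(183,117 \right)} + 4804\right) + \frac{8815}{-11758} = \left(\left(4 - 18954 - 183 \left(-6 + 117\right)\right) + 4804\right) + \frac{8815}{-11758} = \left(\left(4 - 18954 - 183 \cdot 111\right) + 4804\right) + 8815 \left(- \frac{1}{11758}\right) = \left(\left(4 - 18954 - 20313\right) + 4804\right) - \frac{8815}{11758} = \left(-39263 + 4804\right) - \frac{8815}{11758} = -34459 - \frac{8815}{11758} = - \frac{405177737}{11758}$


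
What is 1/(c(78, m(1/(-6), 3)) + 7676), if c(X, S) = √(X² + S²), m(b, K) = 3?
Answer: 7676/58914883 - 3*√677/58914883 ≈ 0.00012896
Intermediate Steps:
c(X, S) = √(S² + X²)
1/(c(78, m(1/(-6), 3)) + 7676) = 1/(√(3² + 78²) + 7676) = 1/(√(9 + 6084) + 7676) = 1/(√6093 + 7676) = 1/(3*√677 + 7676) = 1/(7676 + 3*√677)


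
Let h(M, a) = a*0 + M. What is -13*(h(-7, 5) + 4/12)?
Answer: 260/3 ≈ 86.667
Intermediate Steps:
h(M, a) = M (h(M, a) = 0 + M = M)
-13*(h(-7, 5) + 4/12) = -13*(-7 + 4/12) = -13*(-7 + 4*(1/12)) = -13*(-7 + ⅓) = -13*(-20/3) = 260/3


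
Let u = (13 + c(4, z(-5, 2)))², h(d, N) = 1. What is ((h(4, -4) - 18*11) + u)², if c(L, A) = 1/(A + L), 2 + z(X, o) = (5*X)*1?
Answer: 237437281/279841 ≈ 848.47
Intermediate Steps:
z(X, o) = -2 + 5*X (z(X, o) = -2 + (5*X)*1 = -2 + 5*X)
u = 88804/529 (u = (13 + 1/((-2 + 5*(-5)) + 4))² = (13 + 1/((-2 - 25) + 4))² = (13 + 1/(-27 + 4))² = (13 + 1/(-23))² = (13 - 1/23)² = (298/23)² = 88804/529 ≈ 167.87)
((h(4, -4) - 18*11) + u)² = ((1 - 18*11) + 88804/529)² = ((1 - 198) + 88804/529)² = (-197 + 88804/529)² = (-15409/529)² = 237437281/279841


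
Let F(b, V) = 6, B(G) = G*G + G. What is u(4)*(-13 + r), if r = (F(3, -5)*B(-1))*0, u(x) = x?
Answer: -52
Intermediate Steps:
B(G) = G + G**2 (B(G) = G**2 + G = G + G**2)
r = 0 (r = (6*(-(1 - 1)))*0 = (6*(-1*0))*0 = (6*0)*0 = 0*0 = 0)
u(4)*(-13 + r) = 4*(-13 + 0) = 4*(-13) = -52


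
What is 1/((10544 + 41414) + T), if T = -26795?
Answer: 1/25163 ≈ 3.9741e-5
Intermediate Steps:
1/((10544 + 41414) + T) = 1/((10544 + 41414) - 26795) = 1/(51958 - 26795) = 1/25163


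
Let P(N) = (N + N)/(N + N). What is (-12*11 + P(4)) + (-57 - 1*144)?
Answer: -332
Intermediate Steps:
P(N) = 1 (P(N) = (2*N)/((2*N)) = (2*N)*(1/(2*N)) = 1)
(-12*11 + P(4)) + (-57 - 1*144) = (-12*11 + 1) + (-57 - 1*144) = (-132 + 1) + (-57 - 144) = -131 - 201 = -332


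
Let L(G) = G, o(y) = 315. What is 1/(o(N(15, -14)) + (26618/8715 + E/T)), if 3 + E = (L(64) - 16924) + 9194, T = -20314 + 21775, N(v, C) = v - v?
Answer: 4244205/1327609096 ≈ 0.0031969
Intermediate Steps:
N(v, C) = 0
T = 1461
E = -7669 (E = -3 + ((64 - 16924) + 9194) = -3 + (-16860 + 9194) = -3 - 7666 = -7669)
1/(o(N(15, -14)) + (26618/8715 + E/T)) = 1/(315 + (26618/8715 - 7669/1461)) = 1/(315 - 9315479/4244205) = 1/(1327609096/4244205) = 4244205/1327609096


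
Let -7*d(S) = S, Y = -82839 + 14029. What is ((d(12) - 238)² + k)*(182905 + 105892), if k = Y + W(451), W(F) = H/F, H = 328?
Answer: -1766188304178/539 ≈ -3.2768e+9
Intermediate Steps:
Y = -68810
d(S) = -S/7
W(F) = 328/F
k = -756902/11 (k = -68810 + 328/451 = -68810 + 328*(1/451) = -68810 + 8/11 = -756902/11 ≈ -68809.)
((d(12) - 238)² + k)*(182905 + 105892) = ((-⅐*12 - 238)² - 756902/11)*(182905 + 105892) = ((-12/7 - 238)² - 756902/11)*288797 = ((-1678/7)² - 756902/11)*288797 = (2815684/49 - 756902/11)*288797 = -6115674/539*288797 = -1766188304178/539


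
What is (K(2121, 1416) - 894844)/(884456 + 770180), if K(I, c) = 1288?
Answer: -223389/413659 ≈ -0.54003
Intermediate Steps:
(K(2121, 1416) - 894844)/(884456 + 770180) = (1288 - 894844)/(884456 + 770180) = -893556/1654636 = -893556*1/1654636 = -223389/413659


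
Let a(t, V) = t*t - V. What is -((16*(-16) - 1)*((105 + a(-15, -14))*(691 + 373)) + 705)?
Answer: 94065407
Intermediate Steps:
a(t, V) = t² - V
-((16*(-16) - 1)*((105 + a(-15, -14))*(691 + 373)) + 705) = -((16*(-16) - 1)*((105 + ((-15)² - 1*(-14)))*(691 + 373)) + 705) = -((-256 - 1)*((105 + (225 + 14))*1064) + 705) = -(-257*(105 + 239)*1064 + 705) = -(-88408*1064 + 705) = -(-257*366016 + 705) = -(-94066112 + 705) = -1*(-94065407) = 94065407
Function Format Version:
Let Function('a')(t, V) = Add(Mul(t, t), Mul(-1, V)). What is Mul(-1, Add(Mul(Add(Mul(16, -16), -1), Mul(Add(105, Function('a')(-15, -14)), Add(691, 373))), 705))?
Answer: 94065407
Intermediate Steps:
Function('a')(t, V) = Add(Pow(t, 2), Mul(-1, V))
Mul(-1, Add(Mul(Add(Mul(16, -16), -1), Mul(Add(105, Function('a')(-15, -14)), Add(691, 373))), 705)) = Mul(-1, Add(Mul(Add(Mul(16, -16), -1), Mul(Add(105, Add(Pow(-15, 2), Mul(-1, -14))), Add(691, 373))), 705)) = Mul(-1, Add(Mul(Add(-256, -1), Mul(Add(105, Add(225, 14)), 1064)), 705)) = Mul(-1, Add(Mul(-257, Mul(Add(105, 239), 1064)), 705)) = Mul(-1, Add(Mul(-257, Mul(344, 1064)), 705)) = Mul(-1, Add(Mul(-257, 366016), 705)) = Mul(-1, Add(-94066112, 705)) = Mul(-1, -94065407) = 94065407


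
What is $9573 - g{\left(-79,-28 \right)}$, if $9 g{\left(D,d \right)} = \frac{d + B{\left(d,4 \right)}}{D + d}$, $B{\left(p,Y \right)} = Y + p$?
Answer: $\frac{9218747}{963} \approx 9572.9$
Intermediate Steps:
$g{\left(D,d \right)} = \frac{4 + 2 d}{9 \left(D + d\right)}$ ($g{\left(D,d \right)} = \frac{\left(d + \left(4 + d\right)\right) \frac{1}{D + d}}{9} = \frac{\left(4 + 2 d\right) \frac{1}{D + d}}{9} = \frac{\frac{1}{D + d} \left(4 + 2 d\right)}{9} = \frac{4 + 2 d}{9 \left(D + d\right)}$)
$9573 - g{\left(-79,-28 \right)} = 9573 - \frac{2 \left(2 - 28\right)}{9 \left(-79 - 28\right)} = 9573 - \frac{2}{9} \frac{1}{-107} \left(-26\right) = 9573 - \frac{2}{9} \left(- \frac{1}{107}\right) \left(-26\right) = 9573 - \frac{52}{963} = \frac{9218747}{963}$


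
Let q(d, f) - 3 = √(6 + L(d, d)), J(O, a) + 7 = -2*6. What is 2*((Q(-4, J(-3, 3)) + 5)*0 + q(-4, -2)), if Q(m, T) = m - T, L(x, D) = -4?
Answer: 6 + 2*√2 ≈ 8.8284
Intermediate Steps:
J(O, a) = -19 (J(O, a) = -7 - 2*6 = -7 - 12 = -19)
q(d, f) = 3 + √2 (q(d, f) = 3 + √(6 - 4) = 3 + √2)
2*((Q(-4, J(-3, 3)) + 5)*0 + q(-4, -2)) = 2*(((-4 - 1*(-19)) + 5)*0 + (3 + √2)) = 2*(((-4 + 19) + 5)*0 + (3 + √2)) = 2*((15 + 5)*0 + (3 + √2)) = 2*(20*0 + (3 + √2)) = 2*(0 + (3 + √2)) = 2*(3 + √2) = 6 + 2*√2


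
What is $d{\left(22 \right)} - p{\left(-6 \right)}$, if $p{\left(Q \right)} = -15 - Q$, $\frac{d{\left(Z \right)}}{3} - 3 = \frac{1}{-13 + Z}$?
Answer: $\frac{55}{3} \approx 18.333$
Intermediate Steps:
$d{\left(Z \right)} = 9 + \frac{3}{-13 + Z}$
$d{\left(22 \right)} - p{\left(-6 \right)} = \frac{3 \left(-38 + 3 \cdot 22\right)}{-13 + 22} - \left(-15 - -6\right) = \frac{3 \left(-38 + 66\right)}{9} - \left(-15 + 6\right) = 3 \cdot \frac{1}{9} \cdot 28 - -9 = \frac{28}{3} + 9 = \frac{55}{3}$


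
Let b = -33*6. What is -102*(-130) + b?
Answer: 13062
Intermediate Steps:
b = -198
-102*(-130) + b = -102*(-130) - 198 = 13260 - 198 = 13062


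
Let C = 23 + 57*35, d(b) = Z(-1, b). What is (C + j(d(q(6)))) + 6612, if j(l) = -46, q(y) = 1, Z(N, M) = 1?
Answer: 8584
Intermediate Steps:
d(b) = 1
C = 2018 (C = 23 + 1995 = 2018)
(C + j(d(q(6)))) + 6612 = (2018 - 46) + 6612 = 1972 + 6612 = 8584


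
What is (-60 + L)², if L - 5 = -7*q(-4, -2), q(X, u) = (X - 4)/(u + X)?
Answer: 37249/9 ≈ 4138.8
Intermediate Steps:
q(X, u) = (-4 + X)/(X + u)
L = -13/3 (L = 5 - 7*(-4 - 4)/(-4 - 2) = 5 - 7*(-8)/(-6) = 5 - (-7)*(-8)/6 = 5 - 7*4/3 = 5 - 28/3 = -13/3 ≈ -4.3333)
(-60 + L)² = (-60 - 13/3)² = (-193/3)² = 37249/9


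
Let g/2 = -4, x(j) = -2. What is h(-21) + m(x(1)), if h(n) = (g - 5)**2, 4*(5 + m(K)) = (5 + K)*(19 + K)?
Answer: 707/4 ≈ 176.75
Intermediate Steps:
m(K) = -5 + (5 + K)*(19 + K)/4 (m(K) = -5 + ((5 + K)*(19 + K))/4 = -5 + (5 + K)*(19 + K)/4)
g = -8 (g = 2*(-4) = -8)
h(n) = 169 (h(n) = (-8 - 5)**2 = (-13)**2 = 169)
h(-21) + m(x(1)) = 169 + (75/4 + 6*(-2) + (1/4)*(-2)**2) = 169 + (75/4 - 12 + (1/4)*4) = 169 + (75/4 - 12 + 1) = 169 + 31/4 = 707/4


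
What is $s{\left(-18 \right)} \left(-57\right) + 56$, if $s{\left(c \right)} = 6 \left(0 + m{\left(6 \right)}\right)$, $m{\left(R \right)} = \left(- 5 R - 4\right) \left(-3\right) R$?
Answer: $-209248$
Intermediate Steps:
$m{\left(R \right)} = R \left(12 + 15 R\right)$ ($m{\left(R \right)} = \left(-4 - 5 R\right) \left(-3\right) R = \left(12 + 15 R\right) R = R \left(12 + 15 R\right)$)
$s{\left(c \right)} = 3672$ ($s{\left(c \right)} = 6 \left(0 + 3 \cdot 6 \left(4 + 5 \cdot 6\right)\right) = 6 \left(0 + 3 \cdot 6 \left(4 + 30\right)\right) = 6 \left(0 + 3 \cdot 6 \cdot 34\right) = 6 \left(0 + 612\right) = 6 \cdot 612 = 3672$)
$s{\left(-18 \right)} \left(-57\right) + 56 = 3672 \left(-57\right) + 56 = -209304 + 56 = -209248$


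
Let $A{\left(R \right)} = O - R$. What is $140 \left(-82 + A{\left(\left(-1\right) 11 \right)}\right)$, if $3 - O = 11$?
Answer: $-11060$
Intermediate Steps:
$O = -8$ ($O = 3 - 11 = -8$)
$A{\left(R \right)} = -8 - R$
$140 \left(-82 + A{\left(\left(-1\right) 11 \right)}\right) = 140 \left(-82 - \left(8 - 11\right)\right) = 140 \left(-82 - -3\right) = 140 \left(-82 + \left(-8 + 11\right)\right) = 140 \left(-82 + 3\right) = 140 \left(-79\right) = -11060$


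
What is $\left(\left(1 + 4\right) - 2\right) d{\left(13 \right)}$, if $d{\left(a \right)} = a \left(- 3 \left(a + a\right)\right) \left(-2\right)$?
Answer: $6084$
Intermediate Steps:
$d{\left(a \right)} = 12 a^{2}$ ($d{\left(a \right)} = a \left(- 3 \cdot 2 a\right) \left(-2\right) = a \left(- 6 a\right) \left(-2\right) = - 6 a^{2} \left(-2\right) = 12 a^{2}$)
$\left(\left(1 + 4\right) - 2\right) d{\left(13 \right)} = \left(\left(1 + 4\right) - 2\right) 12 \cdot 13^{2} = \left(5 - 2\right) 12 \cdot 169 = 3 \cdot 2028 = 6084$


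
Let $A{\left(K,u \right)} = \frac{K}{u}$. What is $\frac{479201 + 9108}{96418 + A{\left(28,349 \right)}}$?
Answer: $\frac{170419841}{33649910} \approx 5.0645$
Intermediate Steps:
$\frac{479201 + 9108}{96418 + A{\left(28,349 \right)}} = \frac{479201 + 9108}{96418 + \frac{28}{349}} = \frac{488309}{96418 + 28 \cdot \frac{1}{349}} = \frac{488309}{96418 + \frac{28}{349}} = \frac{488309}{\frac{33649910}{349}} = 488309 \cdot \frac{349}{33649910} = \frac{170419841}{33649910}$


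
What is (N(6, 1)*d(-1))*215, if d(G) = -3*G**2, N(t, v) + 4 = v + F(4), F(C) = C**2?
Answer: -8385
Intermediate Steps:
N(t, v) = 12 + v (N(t, v) = -4 + (v + 4**2) = -4 + (v + 16) = -4 + (16 + v) = 12 + v)
(N(6, 1)*d(-1))*215 = ((12 + 1)*(-3*(-1)**2))*215 = (13*(-3*1))*215 = (13*(-3))*215 = -39*215 = -8385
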